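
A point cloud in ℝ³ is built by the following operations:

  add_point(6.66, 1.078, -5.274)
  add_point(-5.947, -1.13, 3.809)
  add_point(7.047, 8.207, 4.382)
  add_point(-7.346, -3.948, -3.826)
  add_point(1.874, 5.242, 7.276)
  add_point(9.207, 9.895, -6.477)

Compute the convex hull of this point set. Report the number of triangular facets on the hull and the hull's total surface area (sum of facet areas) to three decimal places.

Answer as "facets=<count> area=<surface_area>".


facets=8 area=478.763

Extreme-point indices: [0, 1, 2, 3, 4, 5] — 6 of 6 on the boundary.

Triangle areas on the boundary:
  f1: (p0, p5, p3) → 55.8359
  f2: (p2, p4, p5) → 28.4764
  f3: (p2, p0, p5) → 49.0600
  f4: (p2, p0, p4) → 39.7227
  f5: (p1, p5, p3) → 87.2832
  f6: (p1, p4, p5) → 84.4976
  f7: (p1, p0, p3) → 60.6777
  f8: (p1, p0, p4) → 73.2089
Σ area = 478.763

Check V−E+F: 6 − 12 + 8 = 2.


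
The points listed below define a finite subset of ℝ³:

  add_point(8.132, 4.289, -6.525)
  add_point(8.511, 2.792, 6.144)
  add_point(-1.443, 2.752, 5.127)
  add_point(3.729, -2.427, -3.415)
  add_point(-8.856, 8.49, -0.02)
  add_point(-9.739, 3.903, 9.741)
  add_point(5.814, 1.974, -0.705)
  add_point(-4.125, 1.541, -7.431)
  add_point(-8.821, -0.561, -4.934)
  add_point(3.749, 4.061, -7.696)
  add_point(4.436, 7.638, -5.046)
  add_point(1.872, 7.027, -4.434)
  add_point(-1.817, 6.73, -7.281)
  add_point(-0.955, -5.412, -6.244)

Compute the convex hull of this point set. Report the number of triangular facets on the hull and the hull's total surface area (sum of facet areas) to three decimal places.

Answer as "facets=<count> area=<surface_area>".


Hull vertices (11/14): indices [0, 1, 3, 4, 5, 7, 8, 9, 10, 12, 13].

Area of each hull facet:
  f1: (p13, p1, p5) → 152.9644
  f2: (p4, p1, p5) → 98.1484
  f3: (p8, p13, p5) → 67.5614
  f4: (p8, p4, p5) → 55.6292
  f5: (p3, p13, p1) → 17.8141
  f6: (p3, p0, p1) → 49.4895
  f7: (p3, p0, p13) → 21.5964
  f8: (p12, p8, p4) → 46.0627
  f9: (p10, p12, p4) → 31.8089
  f10: (p10, p12, p0) → 15.2859
  f11: (p10, p4, p1) → 91.5112
  f12: (p10, p0, p1) → 32.6209
  f13: (p9, p0, p13) → 21.8373
  f14: (p9, p12, p0) → 7.8555
  f15: (p7, p8, p13) → 22.0716
  f16: (p7, p12, p8) → 12.2358
  f17: (p7, p9, p13) → 31.7842
  f18: (p7, p9, p12) → 17.5658
Σ area = 793.843

Euler: V−E+F = 11−27+18 = 2.

facets=18 area=793.843


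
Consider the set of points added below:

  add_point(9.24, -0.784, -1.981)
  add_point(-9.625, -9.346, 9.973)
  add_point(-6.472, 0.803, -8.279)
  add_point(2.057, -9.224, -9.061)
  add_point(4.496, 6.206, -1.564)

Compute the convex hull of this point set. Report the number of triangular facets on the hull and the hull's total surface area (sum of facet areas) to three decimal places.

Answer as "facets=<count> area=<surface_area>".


facets=6 area=670.903

Hull vertices (5/5): indices [0, 1, 2, 3, 4].

Triangle areas on the boundary:
  f1: (p4, p0, p1) → 99.6594
  f2: (p3, p0, p1) → 144.7276
  f3: (p3, p4, p0) → 53.8431
  f4: (p2, p4, p1) → 146.3726
  f5: (p2, p3, p1) → 135.9220
  f6: (p2, p3, p4) → 90.3780
Σ area = 670.903

Euler characteristic 5−9+6 = 2 ✓


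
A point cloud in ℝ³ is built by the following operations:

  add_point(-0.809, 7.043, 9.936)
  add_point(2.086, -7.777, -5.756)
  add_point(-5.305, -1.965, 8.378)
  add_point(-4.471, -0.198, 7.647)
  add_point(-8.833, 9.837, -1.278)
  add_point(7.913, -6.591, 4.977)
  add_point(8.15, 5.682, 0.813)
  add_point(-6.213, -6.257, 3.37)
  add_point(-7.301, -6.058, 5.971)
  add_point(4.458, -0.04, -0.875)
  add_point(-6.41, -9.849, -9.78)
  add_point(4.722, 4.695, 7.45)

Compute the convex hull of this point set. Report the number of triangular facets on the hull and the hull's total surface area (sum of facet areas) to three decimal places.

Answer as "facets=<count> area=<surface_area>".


9 of the 12 inputs are extreme points: [0, 1, 2, 4, 5, 6, 8, 10, 11].

Area of each hull facet:
  f1: (p10, p6, p4) → 182.5733
  f2: (p0, p6, p4) → 89.4718
  f3: (p8, p10, p4) → 139.8234
  f4: (p8, p5, p10) → 122.7752
  f5: (p1, p10, p6) → 56.9878
  f6: (p1, p5, p6) → 78.2146
  f7: (p1, p5, p10) → 34.9919
  f8: (p11, p0, p6) → 18.0439
  f9: (p11, p5, p6) → 44.4245
  f10: (p11, p5, p0) → 29.7718
  f11: (p2, p0, p4) → 70.2468
  f12: (p2, p8, p4) → 39.2887
  f13: (p2, p5, p0) → 73.1423
  f14: (p2, p8, p5) → 37.1124
Σ area = 1016.868

Euler characteristic 9−21+14 = 2 ✓

facets=14 area=1016.868


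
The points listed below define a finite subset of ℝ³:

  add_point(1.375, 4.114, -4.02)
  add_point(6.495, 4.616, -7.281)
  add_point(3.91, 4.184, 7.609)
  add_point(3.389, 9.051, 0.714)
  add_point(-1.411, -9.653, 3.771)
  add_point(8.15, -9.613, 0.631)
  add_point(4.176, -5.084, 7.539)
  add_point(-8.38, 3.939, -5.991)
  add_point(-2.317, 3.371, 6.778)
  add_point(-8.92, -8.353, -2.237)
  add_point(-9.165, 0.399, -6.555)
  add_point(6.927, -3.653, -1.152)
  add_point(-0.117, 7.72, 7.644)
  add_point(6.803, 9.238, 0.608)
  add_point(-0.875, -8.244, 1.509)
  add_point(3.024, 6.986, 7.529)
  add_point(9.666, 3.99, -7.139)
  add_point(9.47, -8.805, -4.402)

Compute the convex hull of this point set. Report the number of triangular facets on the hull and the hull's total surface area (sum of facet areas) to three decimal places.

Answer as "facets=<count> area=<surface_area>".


facets=26 area=1068.574

Points on the hull: [1, 2, 3, 4, 5, 6, 7, 8, 9, 10, 12, 13, 15, 16, 17] (15 of 18).

Area of each hull facet:
  f1: (p17, p16, p10) → 122.8463
  f2: (p9, p17, p10) → 90.4102
  f3: (p9, p8, p4) → 64.9431
  f4: (p5, p17, p16) → 32.2253
  f5: (p5, p9, p4) → 41.0523
  f6: (p5, p9, p17) → 45.5549
  f7: (p7, p3, p12) → 57.0332
  f8: (p7, p8, p12) → 33.2535
  f9: (p7, p9, p10) → 10.9472
  f10: (p7, p9, p8) → 87.2497
  f11: (p13, p3, p12) → 11.8190
  f12: (p13, p5, p16) → 76.9295
  f13: (p6, p5, p4) → 35.2443
  f14: (p6, p8, p4) → 43.5072
  f15: (p6, p8, p12) → 24.0963
  f16: (p1, p7, p3) → 67.0155
  f17: (p1, p13, p3) → 15.6380
  f18: (p1, p13, p16) → 14.7937
  f19: (p1, p16, p10) → 11.8067
  f20: (p1, p7, p10) → 26.5989
  f21: (p2, p6, p12) → 18.1914
  f22: (p2, p13, p5) → 72.8701
  f23: (p2, p6, p5) → 36.5040
  f24: (p15, p13, p12) → 12.0348
  f25: (p15, p2, p12) → 4.0836
  f26: (p15, p2, p13) → 11.9256
Σ area = 1068.574

Euler characteristic 15−39+26 = 2 ✓


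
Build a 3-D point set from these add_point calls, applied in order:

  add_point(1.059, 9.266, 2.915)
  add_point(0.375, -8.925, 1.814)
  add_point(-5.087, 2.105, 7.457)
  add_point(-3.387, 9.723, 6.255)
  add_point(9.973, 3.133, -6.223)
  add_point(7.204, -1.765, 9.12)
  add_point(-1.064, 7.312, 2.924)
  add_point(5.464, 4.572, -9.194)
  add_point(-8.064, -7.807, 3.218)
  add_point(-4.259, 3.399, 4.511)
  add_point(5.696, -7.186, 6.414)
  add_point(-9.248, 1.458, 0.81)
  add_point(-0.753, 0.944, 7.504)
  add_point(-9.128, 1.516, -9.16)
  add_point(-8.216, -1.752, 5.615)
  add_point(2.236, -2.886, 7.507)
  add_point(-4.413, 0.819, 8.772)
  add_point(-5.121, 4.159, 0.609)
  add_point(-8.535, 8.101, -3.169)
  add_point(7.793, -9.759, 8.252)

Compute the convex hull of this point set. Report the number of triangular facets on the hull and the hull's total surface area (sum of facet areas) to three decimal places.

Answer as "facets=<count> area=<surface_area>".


Hull vertices (13/20): indices [0, 1, 3, 4, 5, 7, 8, 11, 13, 14, 16, 18, 19].

Triangle areas on the boundary:
  f1: (p13, p18, p11) → 33.1683
  f2: (p5, p19, p4) → 64.7582
  f3: (p5, p16, p19) → 46.0296
  f4: (p5, p16, p3) → 55.0964
  f5: (p0, p18, p3) → 29.9363
  f6: (p0, p5, p4) → 94.0519
  f7: (p0, p5, p3) → 38.8166
  f8: (p8, p13, p11) → 46.5147
  f9: (p8, p16, p19) → 84.4265
  f10: (p1, p19, p4) → 85.5391
  f11: (p1, p8, p19) → 32.6479
  f12: (p1, p8, p13) → 66.9985
  f13: (p14, p8, p11) → 18.6873
  f14: (p14, p8, p16) → 14.2149
  f15: (p14, p16, p3) → 24.1605
  f16: (p14, p18, p11) → 11.2579
  f17: (p14, p18, p3) → 63.0050
  f18: (p7, p1, p4) → 48.5549
  f19: (p7, p1, p13) → 122.2207
  f20: (p7, p13, p18) → 64.9564
  f21: (p7, p0, p4) → 38.0310
  f22: (p7, p0, p18) → 76.1035
Σ area = 1159.176

Euler characteristic 13−33+22 = 2 ✓

facets=22 area=1159.176


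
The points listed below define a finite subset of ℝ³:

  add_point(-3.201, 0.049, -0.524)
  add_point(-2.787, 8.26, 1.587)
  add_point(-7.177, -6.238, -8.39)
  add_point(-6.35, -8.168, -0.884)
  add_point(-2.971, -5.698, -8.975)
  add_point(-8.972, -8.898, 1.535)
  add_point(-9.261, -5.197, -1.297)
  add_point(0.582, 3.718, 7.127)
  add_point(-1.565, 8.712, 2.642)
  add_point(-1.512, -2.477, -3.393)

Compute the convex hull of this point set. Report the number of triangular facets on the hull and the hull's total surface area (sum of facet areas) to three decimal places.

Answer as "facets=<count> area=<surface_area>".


facets=14 area=417.422

Points on the hull: [1, 2, 3, 4, 5, 6, 7, 8, 9] (9 of 10).

Facet areas (half cross-product norm):
  f1: (p5, p3, p7) → 28.7466
  f2: (p2, p5, p6) → 15.5786
  f3: (p2, p3, p4) → 16.6535
  f4: (p2, p5, p3) → 11.2118
  f5: (p9, p3, p7) → 47.8691
  f6: (p9, p3, p4) → 25.4034
  f7: (p9, p8, p7) → 42.3972
  f8: (p9, p4, p8) → 23.4814
  f9: (p1, p8, p7) → 5.3291
  f10: (p1, p5, p7) → 66.3720
  f11: (p1, p5, p6) → 29.4183
  f12: (p1, p2, p6) → 55.7973
  f13: (p1, p4, p8) → 11.7127
  f14: (p1, p2, p4) → 37.4509
Σ area = 417.422

Check V−E+F: 9 − 21 + 14 = 2.


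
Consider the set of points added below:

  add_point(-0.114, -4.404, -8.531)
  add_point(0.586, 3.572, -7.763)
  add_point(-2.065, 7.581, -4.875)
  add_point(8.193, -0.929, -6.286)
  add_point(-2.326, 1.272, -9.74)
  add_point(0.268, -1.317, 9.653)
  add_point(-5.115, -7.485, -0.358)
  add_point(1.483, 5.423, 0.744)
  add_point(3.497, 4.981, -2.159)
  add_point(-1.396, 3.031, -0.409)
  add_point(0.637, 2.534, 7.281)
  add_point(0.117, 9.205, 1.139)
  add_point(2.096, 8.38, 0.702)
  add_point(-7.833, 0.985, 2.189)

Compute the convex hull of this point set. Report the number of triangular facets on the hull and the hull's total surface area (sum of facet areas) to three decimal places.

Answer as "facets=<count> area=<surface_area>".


Extreme-point indices: [0, 1, 2, 3, 4, 5, 6, 10, 11, 12, 13] — 11 of 14 on the boundary.

Per-facet area ½‖(b−a)×(c−a)‖:
  f1: (p6, p5, p13) → 50.8320
  f2: (p6, p5, p3) → 99.8796
  f3: (p4, p6, p13) → 56.8871
  f4: (p10, p11, p13) → 43.6261
  f5: (p10, p5, p13) → 22.6482
  f6: (p10, p5, p3) → 34.4421
  f7: (p2, p11, p13) → 35.8846
  f8: (p2, p4, p13) → 44.6442
  f9: (p0, p6, p3) → 43.5169
  f10: (p0, p4, p3) → 28.8097
  f11: (p0, p4, p6) → 30.1721
  f12: (p12, p10, p3) → 58.6124
  f13: (p12, p10, p11) → 9.7492
  f14: (p12, p2, p3) → 44.7977
  f15: (p12, p2, p11) → 7.2194
  f16: (p1, p4, p3) → 17.3424
  f17: (p1, p2, p3) → 18.5244
  f18: (p1, p2, p4) → 11.2230
Σ area = 658.811

Check V−E+F: 11 − 27 + 18 = 2.

facets=18 area=658.811


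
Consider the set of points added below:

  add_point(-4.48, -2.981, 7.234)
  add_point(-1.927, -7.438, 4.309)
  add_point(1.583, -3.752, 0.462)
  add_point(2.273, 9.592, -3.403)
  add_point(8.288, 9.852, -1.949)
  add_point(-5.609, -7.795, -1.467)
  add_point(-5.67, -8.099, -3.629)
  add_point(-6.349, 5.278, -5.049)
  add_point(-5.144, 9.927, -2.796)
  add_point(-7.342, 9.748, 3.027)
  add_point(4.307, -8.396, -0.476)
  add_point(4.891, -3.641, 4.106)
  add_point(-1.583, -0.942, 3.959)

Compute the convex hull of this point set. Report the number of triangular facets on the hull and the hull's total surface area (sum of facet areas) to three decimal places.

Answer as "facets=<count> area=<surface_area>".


Hull vertices (11/13): indices [0, 1, 3, 4, 5, 6, 7, 8, 9, 10, 11].

Facet areas (half cross-product norm):
  f1: (p0, p4, p9) → 111.8676
  f2: (p0, p5, p9) → 67.7522
  f3: (p8, p4, p9) → 40.0590
  f4: (p8, p7, p9) → 15.7968
  f5: (p6, p10, p4) → 96.9285
  f6: (p6, p7, p9) → 57.5225
  f7: (p6, p5, p9) → 18.4084
  f8: (p11, p10, p4) → 46.4883
  f9: (p11, p0, p4) → 72.1476
  f10: (p1, p0, p5) → 19.7559
  f11: (p1, p6, p10) → 33.9901
  f12: (p1, p6, p5) → 3.8748
  f13: (p1, p11, p10) → 23.6259
  f14: (p1, p11, p0) → 23.0657
  f15: (p3, p8, p4) → 7.4840
  f16: (p3, p8, p7) → 19.5287
  f17: (p3, p6, p4) → 53.9690
  f18: (p3, p6, p7) → 61.0382
Σ area = 773.303

Check V−E+F: 11 − 27 + 18 = 2.

facets=18 area=773.303


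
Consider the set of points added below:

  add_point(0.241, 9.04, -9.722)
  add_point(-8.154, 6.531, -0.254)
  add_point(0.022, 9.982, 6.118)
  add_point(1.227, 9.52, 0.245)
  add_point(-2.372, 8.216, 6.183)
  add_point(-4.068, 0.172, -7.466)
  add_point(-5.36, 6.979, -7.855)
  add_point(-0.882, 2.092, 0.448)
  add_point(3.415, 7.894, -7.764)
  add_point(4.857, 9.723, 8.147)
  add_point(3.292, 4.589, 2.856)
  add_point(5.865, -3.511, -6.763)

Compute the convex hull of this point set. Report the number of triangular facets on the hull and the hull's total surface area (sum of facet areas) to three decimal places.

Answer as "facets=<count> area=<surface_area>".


11 of the 12 inputs are extreme points: [0, 1, 2, 4, 5, 6, 7, 8, 9, 10, 11].

Facet areas (half cross-product norm):
  f1: (p5, p0, p11) → 53.5216
  f2: (p7, p5, p1) → 35.9867
  f3: (p7, p5, p11) → 43.9073
  f4: (p2, p0, p1) → 69.9556
  f5: (p2, p0, p9) → 38.6980
  f6: (p8, p9, p11) → 94.1335
  f7: (p8, p0, p11) → 19.7888
  f8: (p8, p0, p9) → 26.4798
  f9: (p6, p0, p1) → 20.1618
  f10: (p6, p5, p1) → 28.1161
  f11: (p6, p5, p0) → 21.3693
  f12: (p10, p9, p11) → 19.5865
  f13: (p10, p7, p11) → 30.7696
  f14: (p10, p7, p9) → 12.6807
  f15: (p4, p7, p9) → 32.1915
  f16: (p4, p2, p9) → 5.5531
  f17: (p4, p7, p1) → 32.2141
  f18: (p4, p2, p1) → 10.2358
Σ area = 595.350

Euler characteristic 11−27+18 = 2 ✓

facets=18 area=595.350


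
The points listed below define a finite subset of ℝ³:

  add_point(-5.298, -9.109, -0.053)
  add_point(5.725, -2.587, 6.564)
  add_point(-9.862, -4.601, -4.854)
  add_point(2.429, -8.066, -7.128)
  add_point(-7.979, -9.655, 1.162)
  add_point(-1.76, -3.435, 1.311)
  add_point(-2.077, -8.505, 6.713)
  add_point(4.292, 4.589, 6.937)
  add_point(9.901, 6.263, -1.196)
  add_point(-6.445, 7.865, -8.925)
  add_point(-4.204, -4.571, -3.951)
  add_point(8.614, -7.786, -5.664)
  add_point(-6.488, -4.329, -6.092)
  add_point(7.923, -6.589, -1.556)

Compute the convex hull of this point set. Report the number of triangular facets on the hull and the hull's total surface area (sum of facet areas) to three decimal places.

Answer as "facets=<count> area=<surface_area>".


Extreme-point indices: [1, 2, 3, 4, 6, 7, 8, 9, 11, 12, 13] — 11 of 14 on the boundary.

Facet areas (half cross-product norm):
  f1: (p7, p9, p8) → 90.0011
  f2: (p11, p9, p8) → 133.2894
  f3: (p3, p11, p9) → 51.9034
  f4: (p1, p7, p8) → 36.7077
  f5: (p1, p6, p7) → 32.3036
  f6: (p12, p9, p2) → 22.2897
  f7: (p12, p3, p2) → 8.7610
  f8: (p12, p3, p9) → 57.0813
  f9: (p4, p3, p2) → 50.6349
  f10: (p4, p6, p7) → 53.1455
  f11: (p4, p3, p11) → 33.5153
  f12: (p4, p6, p11) → 66.9428
  f13: (p4, p9, p2) → 36.8039
  f14: (p4, p7, p9) → 169.4474
  f15: (p13, p11, p8) → 27.1052
  f16: (p13, p1, p8) → 55.1904
  f17: (p13, p6, p11) → 20.8760
  f18: (p13, p1, p6) → 45.5395
Σ area = 991.538

Check V−E+F: 11 − 27 + 18 = 2.

facets=18 area=991.538


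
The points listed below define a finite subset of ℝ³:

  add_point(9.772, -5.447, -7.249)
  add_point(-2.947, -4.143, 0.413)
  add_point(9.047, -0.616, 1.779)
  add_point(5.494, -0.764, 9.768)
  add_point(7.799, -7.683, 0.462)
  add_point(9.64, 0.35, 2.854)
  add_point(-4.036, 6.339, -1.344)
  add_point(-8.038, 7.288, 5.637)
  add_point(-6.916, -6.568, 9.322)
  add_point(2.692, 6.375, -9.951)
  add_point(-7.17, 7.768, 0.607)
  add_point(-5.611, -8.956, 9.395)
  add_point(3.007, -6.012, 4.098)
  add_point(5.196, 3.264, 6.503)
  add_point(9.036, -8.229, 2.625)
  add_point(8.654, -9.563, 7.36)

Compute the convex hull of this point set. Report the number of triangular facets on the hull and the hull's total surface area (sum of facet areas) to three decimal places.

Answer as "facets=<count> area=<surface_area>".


facets=22 area=1056.348

Extreme-point indices: [0, 1, 3, 4, 5, 7, 8, 9, 10, 11, 13, 14, 15] — 13 of 16 on the boundary.

Triangle areas on the boundary:
  f1: (p11, p15, p3) → 63.8881
  f2: (p13, p3, p7) → 34.1068
  f3: (p10, p13, p7) → 35.4322
  f4: (p10, p13, p9) → 99.3221
  f5: (p1, p9, p0) → 95.6896
  f6: (p1, p11, p0) → 61.9475
  f7: (p1, p10, p9) → 86.6295
  f8: (p4, p11, p0) → 45.3214
  f9: (p4, p11, p15) → 51.9227
  f10: (p5, p9, p0) → 79.0233
  f11: (p5, p13, p9) → 50.8072
  f12: (p5, p15, p3) → 37.9983
  f13: (p5, p13, p3) → 16.7302
  f14: (p8, p1, p11) → 13.6651
  f15: (p8, p1, p10) → 63.2982
  f16: (p8, p10, p7) → 34.8215
  f17: (p8, p3, p7) → 93.0800
  f18: (p8, p11, p3) → 18.6202
  f19: (p14, p5, p0) → 42.8458
  f20: (p14, p5, p15) → 20.5537
  f21: (p14, p4, p0) → 7.1724
  f22: (p14, p4, p15) → 3.4718
Σ area = 1056.348

Euler characteristic 13−33+22 = 2 ✓


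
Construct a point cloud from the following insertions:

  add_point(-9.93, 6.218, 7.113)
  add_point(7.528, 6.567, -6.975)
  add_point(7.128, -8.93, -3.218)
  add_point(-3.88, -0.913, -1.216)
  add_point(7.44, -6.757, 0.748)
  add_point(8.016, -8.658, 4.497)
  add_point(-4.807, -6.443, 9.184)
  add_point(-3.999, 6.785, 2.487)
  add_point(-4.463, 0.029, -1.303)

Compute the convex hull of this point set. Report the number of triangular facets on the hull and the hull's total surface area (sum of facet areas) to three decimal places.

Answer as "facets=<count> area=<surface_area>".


Hull vertices (8/9): indices [0, 1, 2, 3, 5, 6, 7, 8].

Triangle areas on the boundary:
  f1: (p2, p1, p5) → 60.7608
  f2: (p6, p5, p0) → 85.7999
  f3: (p6, p2, p5) → 52.2199
  f4: (p7, p5, p0) → 69.2499
  f5: (p7, p1, p5) → 133.2024
  f6: (p8, p6, p0) → 68.2281
  f7: (p8, p2, p1) → 99.2564
  f8: (p8, p7, p0) → 28.7518
  f9: (p8, p7, p1) → 55.6180
  f10: (p3, p6, p2) → 81.0417
  f11: (p3, p8, p2) → 3.3026
  f12: (p3, p8, p6) → 5.9438
Σ area = 743.375

Check V−E+F: 8 − 18 + 12 = 2.

facets=12 area=743.375


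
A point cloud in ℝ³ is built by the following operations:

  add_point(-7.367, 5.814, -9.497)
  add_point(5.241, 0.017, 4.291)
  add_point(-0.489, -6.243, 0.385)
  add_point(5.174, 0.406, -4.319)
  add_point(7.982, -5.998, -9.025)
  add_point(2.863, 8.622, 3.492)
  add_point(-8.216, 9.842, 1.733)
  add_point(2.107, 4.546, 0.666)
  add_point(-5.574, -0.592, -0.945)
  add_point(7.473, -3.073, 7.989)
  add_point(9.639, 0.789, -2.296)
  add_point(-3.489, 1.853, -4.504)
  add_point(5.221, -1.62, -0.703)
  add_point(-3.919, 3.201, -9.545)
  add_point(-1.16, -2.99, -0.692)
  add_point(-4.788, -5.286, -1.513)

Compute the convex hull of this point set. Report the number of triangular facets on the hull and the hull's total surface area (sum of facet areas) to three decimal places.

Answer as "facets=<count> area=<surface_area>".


facets=14 area=861.230

Hull vertices (9/16): indices [0, 2, 4, 5, 6, 9, 10, 13, 15].

Triangle areas on the boundary:
  f1: (p0, p13, p10) → 20.9514
  f2: (p4, p13, p10) → 70.3130
  f3: (p4, p9, p10) → 50.6078
  f4: (p4, p9, p2) → 72.5242
  f5: (p5, p9, p6) → 65.8214
  f6: (p5, p9, p10) → 62.6875
  f7: (p5, p0, p6) → 67.4271
  f8: (p5, p0, p10) → 98.5090
  f9: (p15, p0, p13) → 23.5414
  f10: (p15, p4, p2) → 28.9511
  f11: (p15, p4, p13) → 80.5153
  f12: (p15, p9, p2) → 15.3065
  f13: (p15, p0, p6) → 80.4184
  f14: (p15, p9, p6) → 123.6562
Σ area = 861.230

Check V−E+F: 9 − 21 + 14 = 2.


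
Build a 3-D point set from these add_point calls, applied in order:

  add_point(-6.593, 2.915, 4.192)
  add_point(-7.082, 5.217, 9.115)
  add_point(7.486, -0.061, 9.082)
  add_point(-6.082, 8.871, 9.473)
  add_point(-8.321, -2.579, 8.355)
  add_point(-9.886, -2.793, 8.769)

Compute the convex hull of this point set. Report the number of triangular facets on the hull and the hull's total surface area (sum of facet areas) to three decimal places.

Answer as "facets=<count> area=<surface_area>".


facets=6 area=250.511

5 of the 6 inputs are extreme points: [0, 2, 3, 4, 5].

Facet areas (half cross-product norm):
  f1: (p3, p2, p5) → 96.2795
  f2: (p0, p3, p5) → 31.4773
  f3: (p0, p3, p2) → 60.1299
  f4: (p4, p2, p5) → 3.8974
  f5: (p4, p0, p5) → 5.0808
  f6: (p4, p0, p2) → 53.6464
Σ area = 250.511

Check V−E+F: 5 − 9 + 6 = 2.


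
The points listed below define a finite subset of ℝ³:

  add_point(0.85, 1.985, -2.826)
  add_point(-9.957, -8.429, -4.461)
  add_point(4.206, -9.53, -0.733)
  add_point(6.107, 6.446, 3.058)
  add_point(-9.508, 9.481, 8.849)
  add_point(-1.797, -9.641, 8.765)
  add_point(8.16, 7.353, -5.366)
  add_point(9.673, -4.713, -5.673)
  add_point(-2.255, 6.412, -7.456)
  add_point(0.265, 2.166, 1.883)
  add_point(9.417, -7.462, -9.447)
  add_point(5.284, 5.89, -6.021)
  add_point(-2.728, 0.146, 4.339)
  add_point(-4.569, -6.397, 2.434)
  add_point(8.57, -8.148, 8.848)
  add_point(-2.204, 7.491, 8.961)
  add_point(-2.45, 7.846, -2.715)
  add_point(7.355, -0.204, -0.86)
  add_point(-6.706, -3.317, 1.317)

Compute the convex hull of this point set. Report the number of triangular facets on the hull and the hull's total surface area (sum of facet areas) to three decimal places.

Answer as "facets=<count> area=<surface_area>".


facets=20 area=1397.971

Points on the hull: [1, 2, 3, 4, 5, 6, 7, 8, 10, 14, 15, 16] (12 of 19).

Triangle areas on the boundary:
  f1: (p5, p4, p1) → 154.9782
  f2: (p8, p4, p1) → 150.9215
  f3: (p2, p5, p1) → 78.7166
  f4: (p15, p5, p4) → 62.1762
  f5: (p10, p8, p1) → 144.8156
  f6: (p10, p2, p1) → 73.5434
  f7: (p14, p2, p5) → 50.1404
  f8: (p14, p15, p5) → 89.1153
  f9: (p14, p10, p7) → 26.7546
  f10: (p14, p10, p2) → 46.7818
  f11: (p6, p10, p7) → 22.8228
  f12: (p6, p10, p8) → 82.0774
  f13: (p6, p14, p7) → 89.2745
  f14: (p16, p8, p4) → 16.9407
  f15: (p16, p6, p4) → 52.4564
  f16: (p16, p6, p8) → 26.0253
  f17: (p3, p15, p4) → 23.2387
  f18: (p3, p6, p4) → 62.6145
  f19: (p3, p14, p15) → 81.4257
  f20: (p3, p6, p14) → 63.1509
Σ area = 1397.971

Euler characteristic 12−30+20 = 2 ✓


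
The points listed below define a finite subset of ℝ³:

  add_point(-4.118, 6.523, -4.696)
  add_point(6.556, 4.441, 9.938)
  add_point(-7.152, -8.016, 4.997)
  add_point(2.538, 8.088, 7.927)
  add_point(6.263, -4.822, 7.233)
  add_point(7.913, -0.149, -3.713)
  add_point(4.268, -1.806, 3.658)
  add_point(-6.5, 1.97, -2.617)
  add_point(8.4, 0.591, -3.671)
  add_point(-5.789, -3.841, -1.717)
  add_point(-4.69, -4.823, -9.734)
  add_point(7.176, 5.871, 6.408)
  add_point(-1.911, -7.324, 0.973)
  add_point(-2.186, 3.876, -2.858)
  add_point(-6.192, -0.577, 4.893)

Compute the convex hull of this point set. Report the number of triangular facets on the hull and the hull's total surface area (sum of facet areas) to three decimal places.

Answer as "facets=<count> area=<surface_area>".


Points on the hull: [0, 1, 2, 3, 4, 5, 7, 8, 10, 11, 12, 14] (12 of 15).

Per-facet area ½‖(b−a)×(c−a)‖:
  f1: (p0, p10, p8) → 81.8151
  f2: (p1, p4, p8) → 58.7071
  f3: (p1, p4, p2) → 64.4691
  f4: (p12, p10, p2) → 34.5036
  f5: (p12, p4, p2) → 33.8362
  f6: (p14, p0, p3) → 72.4315
  f7: (p14, p1, p2) → 48.9610
  f8: (p14, p1, p3) → 36.3431
  f9: (p7, p10, p2) → 62.5858
  f10: (p7, p0, p10) → 27.0883
  f11: (p7, p14, p2) → 28.1356
  f12: (p7, p14, p0) → 17.5656
  f13: (p11, p1, p8) → 16.7433
  f14: (p11, p1, p3) → 10.0271
  f15: (p11, p0, p8) → 77.3779
  f16: (p11, p0, p3) → 38.2559
  f17: (p5, p4, p8) → 4.9775
  f18: (p5, p12, p4) → 59.8521
  f19: (p5, p10, p8) → 4.2900
  f20: (p5, p12, p10) → 71.0503
Σ area = 849.016

Check V−E+F: 12 − 30 + 20 = 2.

facets=20 area=849.016


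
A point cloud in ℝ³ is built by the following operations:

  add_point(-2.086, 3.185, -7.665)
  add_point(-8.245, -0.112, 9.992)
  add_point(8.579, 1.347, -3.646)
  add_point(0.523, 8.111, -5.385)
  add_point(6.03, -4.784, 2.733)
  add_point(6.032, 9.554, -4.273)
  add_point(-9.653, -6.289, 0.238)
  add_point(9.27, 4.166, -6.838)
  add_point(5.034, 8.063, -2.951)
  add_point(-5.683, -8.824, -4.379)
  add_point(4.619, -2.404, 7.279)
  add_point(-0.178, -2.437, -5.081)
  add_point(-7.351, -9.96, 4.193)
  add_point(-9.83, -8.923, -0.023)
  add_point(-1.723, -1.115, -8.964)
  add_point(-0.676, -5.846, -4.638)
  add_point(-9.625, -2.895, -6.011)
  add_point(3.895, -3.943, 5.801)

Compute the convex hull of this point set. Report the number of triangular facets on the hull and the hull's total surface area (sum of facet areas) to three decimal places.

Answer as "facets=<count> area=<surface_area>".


Extreme-point indices: [0, 1, 2, 3, 4, 5, 6, 7, 9, 10, 12, 13, 14, 15, 16, 17] — 16 of 18 on the boundary.

Facet areas (half cross-product norm):
  f1: (p12, p1, p13) → 28.0187
  f2: (p10, p12, p1) → 72.3243
  f3: (p15, p14, p7) → 40.1496
  f4: (p6, p1, p13) → 12.1298
  f5: (p6, p16, p13) → 8.6947
  f6: (p6, p16, p1) → 36.2117
  f7: (p3, p16, p1) → 119.0321
  f8: (p2, p10, p7) → 10.6506
  f9: (p2, p10, p4) → 22.7865
  f10: (p2, p15, p7) → 22.4896
  f11: (p2, p15, p4) → 44.6263
  f12: (p17, p12, p4) → 23.6076
  f13: (p17, p10, p4) → 3.7476
  f14: (p17, p10, p12) → 10.5814
  f15: (p9, p16, p14) → 30.4838
  f16: (p9, p15, p14) → 18.2719
  f17: (p9, p16, p13) → 21.5388
  f18: (p9, p12, p13) → 14.4686
  f19: (p9, p12, p4) → 60.1479
  f20: (p9, p15, p4) → 23.4628
  f21: (p5, p10, p7) → 54.5917
  f22: (p5, p3, p7) → 19.3643
  f23: (p5, p10, p1) → 110.7927
  f24: (p5, p3, p1) → 52.3706
  f25: (p0, p16, p14) → 19.4209
  f26: (p0, p3, p16) → 18.7048
  f27: (p0, p14, p7) → 25.7445
  f28: (p0, p3, p7) → 29.2238
Σ area = 953.638

Check V−E+F: 16 − 42 + 28 = 2.

facets=28 area=953.638


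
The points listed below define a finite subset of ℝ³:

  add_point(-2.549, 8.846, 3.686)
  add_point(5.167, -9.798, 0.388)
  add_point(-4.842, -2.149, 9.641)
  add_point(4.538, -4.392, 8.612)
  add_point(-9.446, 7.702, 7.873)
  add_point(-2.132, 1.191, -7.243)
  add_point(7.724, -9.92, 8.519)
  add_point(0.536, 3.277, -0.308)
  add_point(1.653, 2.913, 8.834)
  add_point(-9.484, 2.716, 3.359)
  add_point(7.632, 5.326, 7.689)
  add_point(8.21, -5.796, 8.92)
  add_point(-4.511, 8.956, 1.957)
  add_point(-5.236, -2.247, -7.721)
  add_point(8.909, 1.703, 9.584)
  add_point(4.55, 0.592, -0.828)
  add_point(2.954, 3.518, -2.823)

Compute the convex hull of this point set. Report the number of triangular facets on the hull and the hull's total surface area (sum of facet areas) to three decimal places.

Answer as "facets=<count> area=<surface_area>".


facets=24 area=952.112

Points on the hull: [0, 1, 2, 4, 5, 6, 9, 10, 11, 12, 13, 14, 15, 16] (14 of 17).

Area of each hull facet:
  f1: (p2, p13, p9) → 57.7649
  f2: (p11, p2, p14) → 50.4441
  f3: (p11, p2, p6) → 27.9495
  f4: (p4, p2, p9) → 30.8725
  f5: (p4, p13, p9) → 21.9046
  f6: (p4, p12, p13) → 54.3479
  f7: (p4, p2, p14) → 77.6400
  f8: (p1, p2, p6) → 62.0083
  f9: (p1, p2, p13) → 110.5564
  f10: (p1, p11, p6) → 17.6685
  f11: (p1, p11, p14) → 32.3152
  f12: (p10, p4, p14) → 33.7321
  f13: (p5, p12, p13) → 25.9964
  f14: (p5, p16, p12) → 37.0079
  f15: (p5, p1, p13) → 35.0162
  f16: (p5, p1, p16) → 49.3790
  f17: (p15, p1, p14) → 59.3974
  f18: (p15, p1, p16) → 11.3322
  f19: (p15, p10, p14) → 21.8395
  f20: (p15, p10, p16) → 19.4362
  f21: (p0, p16, p12) → 13.1548
  f22: (p0, p10, p16) → 52.3680
  f23: (p0, p4, p12) → 10.2095
  f24: (p0, p10, p4) → 39.7710
Σ area = 952.112

Check V−E+F: 14 − 36 + 24 = 2.


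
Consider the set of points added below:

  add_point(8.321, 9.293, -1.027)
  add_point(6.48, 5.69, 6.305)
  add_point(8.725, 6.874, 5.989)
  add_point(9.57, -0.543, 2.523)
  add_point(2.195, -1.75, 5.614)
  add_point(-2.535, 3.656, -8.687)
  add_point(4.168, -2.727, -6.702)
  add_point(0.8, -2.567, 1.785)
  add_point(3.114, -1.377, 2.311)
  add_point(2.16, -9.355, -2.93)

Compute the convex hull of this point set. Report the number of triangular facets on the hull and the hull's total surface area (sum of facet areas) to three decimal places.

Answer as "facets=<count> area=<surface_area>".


Extreme-point indices: [0, 1, 2, 3, 4, 5, 6, 7, 9] — 9 of 10 on the boundary.

Facet areas (half cross-product norm):
  f1: (p4, p1, p5) → 68.7394
  f2: (p4, p9, p3) → 45.4668
  f3: (p6, p9, p5) → 32.6071
  f4: (p6, p9, p3) → 42.7614
  f5: (p2, p4, p3) → 33.0392
  f6: (p2, p4, p1) → 6.1993
  f7: (p7, p9, p5) → 52.8776
  f8: (p7, p4, p5) → 17.1913
  f9: (p7, p4, p9) → 13.6104
  f10: (p0, p6, p3) → 56.7439
  f11: (p0, p2, p3) → 30.4361
  f12: (p0, p6, p5) → 63.1736
  f13: (p0, p1, p5) → 59.9091
  f14: (p0, p2, p1) → 9.2727
Σ area = 532.028

Euler: V−E+F = 9−21+14 = 2.

facets=14 area=532.028


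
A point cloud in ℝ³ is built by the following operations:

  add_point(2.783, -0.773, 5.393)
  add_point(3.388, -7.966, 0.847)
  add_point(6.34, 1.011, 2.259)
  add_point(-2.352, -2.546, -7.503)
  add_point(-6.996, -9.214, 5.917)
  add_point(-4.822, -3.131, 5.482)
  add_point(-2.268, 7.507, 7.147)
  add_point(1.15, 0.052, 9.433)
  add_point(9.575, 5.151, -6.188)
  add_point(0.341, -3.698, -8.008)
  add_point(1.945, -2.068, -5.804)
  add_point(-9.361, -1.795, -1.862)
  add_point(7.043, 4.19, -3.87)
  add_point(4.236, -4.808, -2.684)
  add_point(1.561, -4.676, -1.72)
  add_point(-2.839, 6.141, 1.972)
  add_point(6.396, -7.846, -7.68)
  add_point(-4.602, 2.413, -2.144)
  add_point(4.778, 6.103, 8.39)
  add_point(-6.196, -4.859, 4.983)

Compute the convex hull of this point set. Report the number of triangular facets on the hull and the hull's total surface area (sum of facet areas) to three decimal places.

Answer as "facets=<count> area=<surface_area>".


facets=22 area=914.643

13 of the 20 inputs are extreme points: [1, 2, 3, 4, 6, 7, 8, 9, 11, 15, 16, 17, 18].

Per-facet area ½‖(b−a)×(c−a)‖:
  f1: (p6, p4, p11) → 80.7647
  f2: (p15, p6, p11) → 23.9752
  f3: (p15, p6, p8) → 35.6749
  f4: (p18, p6, p8) → 55.4074
  f5: (p3, p4, p11) → 48.4833
  f6: (p3, p16, p4) → 80.1531
  f7: (p7, p6, p4) → 52.0276
  f8: (p7, p18, p6) → 24.7759
  f9: (p9, p16, p8) → 46.4103
  f10: (p9, p3, p8) → 17.9244
  f11: (p9, p3, p16) → 3.1323
  f12: (p17, p15, p8) → 42.6860
  f13: (p17, p3, p8) → 53.6775
  f14: (p17, p15, p11) → 14.5558
  f15: (p17, p3, p11) → 23.9035
  f16: (p1, p7, p18) → 39.6418
  f17: (p1, p16, p4) → 37.0099
  f18: (p1, p7, p4) → 63.4388
  f19: (p2, p1, p16) → 43.1886
  f20: (p2, p1, p18) → 29.7734
  f21: (p2, p16, p8) → 61.8167
  f22: (p2, p18, p8) → 36.2219
Σ area = 914.643

Euler: V−E+F = 13−33+22 = 2.


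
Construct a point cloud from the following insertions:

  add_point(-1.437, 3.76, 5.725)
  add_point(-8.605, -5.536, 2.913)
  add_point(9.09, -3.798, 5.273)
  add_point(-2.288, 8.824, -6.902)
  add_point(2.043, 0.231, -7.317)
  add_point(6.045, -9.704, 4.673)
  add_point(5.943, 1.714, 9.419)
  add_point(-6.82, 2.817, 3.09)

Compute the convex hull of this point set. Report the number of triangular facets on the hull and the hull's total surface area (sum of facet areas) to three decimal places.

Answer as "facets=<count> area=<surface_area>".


facets=12 area=690.403

Points on the hull: [0, 1, 2, 3, 4, 5, 6, 7] (8 of 8).

Area of each hull facet:
  f1: (p6, p3, p2) → 74.3349
  f2: (p4, p3, p1) → 76.3405
  f3: (p4, p3, p2) → 65.6268
  f4: (p7, p3, p1) → 45.3550
  f5: (p5, p4, p1) → 107.3448
  f6: (p5, p4, p2) → 49.9037
  f7: (p5, p6, p1) → 92.5849
  f8: (p5, p6, p2) → 21.8531
  f9: (p0, p6, p3) → 48.5496
  f10: (p0, p7, p3) → 37.8991
  f11: (p0, p6, p1) → 46.2983
  f12: (p0, p7, p1) → 24.3127
Σ area = 690.403

Euler: V−E+F = 8−18+12 = 2.


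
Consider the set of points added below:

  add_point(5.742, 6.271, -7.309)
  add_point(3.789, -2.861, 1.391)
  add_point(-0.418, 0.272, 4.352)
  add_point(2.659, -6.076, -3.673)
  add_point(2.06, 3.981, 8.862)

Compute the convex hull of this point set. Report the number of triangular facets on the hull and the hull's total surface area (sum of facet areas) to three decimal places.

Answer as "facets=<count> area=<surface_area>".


5 of the 5 inputs are extreme points: [0, 1, 2, 3, 4].

Per-facet area ½‖(b−a)×(c−a)‖:
  f1: (p3, p0, p2) → 67.8632
  f2: (p4, p0, p2) → 45.3294
  f3: (p1, p3, p2) → 15.3227
  f4: (p1, p4, p2) → 17.6650
  f5: (p1, p3, p0) → 38.4483
  f6: (p1, p4, p0) → 65.5176
Σ area = 250.146

Check V−E+F: 5 − 9 + 6 = 2.

facets=6 area=250.146


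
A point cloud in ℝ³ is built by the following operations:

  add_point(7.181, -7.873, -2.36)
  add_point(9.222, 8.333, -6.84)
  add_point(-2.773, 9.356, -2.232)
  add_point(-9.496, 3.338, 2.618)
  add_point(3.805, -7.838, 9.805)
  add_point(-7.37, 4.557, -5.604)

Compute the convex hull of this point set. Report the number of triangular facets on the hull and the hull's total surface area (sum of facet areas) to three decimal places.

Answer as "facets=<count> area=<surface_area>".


Extreme-point indices: [0, 1, 2, 3, 4, 5] — 6 of 6 on the boundary.

Facet areas (half cross-product norm):
  f1: (p4, p0, p3) → 116.7938
  f2: (p4, p0, p1) → 102.4985
  f3: (p5, p0, p3) → 83.0868
  f4: (p5, p0, p1) → 135.4464
  f5: (p2, p5, p3) → 31.3895
  f6: (p2, p5, p1) → 44.7878
  f7: (p2, p4, p3) → 96.0878
  f8: (p2, p4, p1) → 140.2712
Σ area = 750.362

Check V−E+F: 6 − 12 + 8 = 2.

facets=8 area=750.362


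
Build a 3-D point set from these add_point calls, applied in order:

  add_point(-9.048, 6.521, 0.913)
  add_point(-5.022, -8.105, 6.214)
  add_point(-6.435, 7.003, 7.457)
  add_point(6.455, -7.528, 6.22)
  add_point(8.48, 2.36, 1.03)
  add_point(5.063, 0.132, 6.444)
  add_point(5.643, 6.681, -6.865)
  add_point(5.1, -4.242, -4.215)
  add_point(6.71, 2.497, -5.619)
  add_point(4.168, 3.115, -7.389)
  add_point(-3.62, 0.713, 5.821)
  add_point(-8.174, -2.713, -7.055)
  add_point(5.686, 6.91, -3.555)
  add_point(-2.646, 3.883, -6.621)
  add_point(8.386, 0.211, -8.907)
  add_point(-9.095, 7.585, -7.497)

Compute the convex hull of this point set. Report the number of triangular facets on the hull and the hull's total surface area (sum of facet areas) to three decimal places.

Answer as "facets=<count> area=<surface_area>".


Hull vertices (12/16): indices [0, 1, 2, 3, 4, 5, 6, 7, 11, 12, 14, 15].

Facet areas (half cross-product norm):
  f1: (p0, p2, p15) → 12.2343
  f2: (p0, p2, p1) → 53.4447
  f3: (p5, p2, p4) → 43.0794
  f4: (p6, p14, p15) → 49.1785
  f5: (p6, p14, p4) → 33.1068
  f6: (p11, p14, p15) → 87.1858
  f7: (p11, p0, p15) → 43.2415
  f8: (p11, p0, p1) → 85.6294
  f9: (p3, p2, p1) → 87.3974
  f10: (p3, p5, p2) → 39.3825
  f11: (p3, p14, p4) → 55.6936
  f12: (p3, p5, p4) → 25.8090
  f13: (p12, p2, p15) → 105.4019
  f14: (p12, p6, p15) → 24.4878
  f15: (p12, p2, p4) → 57.0556
  f16: (p12, p6, p4) → 9.2489
  f17: (p7, p11, p1) → 90.0421
  f18: (p7, p3, p1) → 62.9672
  f19: (p7, p11, p14) → 48.1445
  f20: (p7, p3, p14) → 26.9237
Σ area = 1039.654

Euler characteristic 12−30+20 = 2 ✓

facets=20 area=1039.654


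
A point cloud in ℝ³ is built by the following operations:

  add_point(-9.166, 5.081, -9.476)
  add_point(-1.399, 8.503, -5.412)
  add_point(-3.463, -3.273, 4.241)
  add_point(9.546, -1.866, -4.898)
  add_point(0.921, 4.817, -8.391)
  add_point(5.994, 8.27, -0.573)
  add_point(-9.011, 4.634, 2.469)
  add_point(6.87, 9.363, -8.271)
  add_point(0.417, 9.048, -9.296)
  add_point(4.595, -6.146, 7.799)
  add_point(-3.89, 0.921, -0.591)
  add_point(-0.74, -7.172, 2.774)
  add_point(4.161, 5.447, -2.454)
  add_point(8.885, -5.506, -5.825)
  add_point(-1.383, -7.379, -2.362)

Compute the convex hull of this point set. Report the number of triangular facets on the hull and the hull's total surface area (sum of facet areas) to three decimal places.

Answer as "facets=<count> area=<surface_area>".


Hull vertices (12/15): indices [0, 1, 2, 3, 5, 6, 7, 8, 9, 11, 13, 14].

Facet areas (half cross-product norm):
  f1: (p13, p7, p3) → 14.2244
  f2: (p13, p9, p3) → 27.0086
  f3: (p1, p6, p0) → 50.8176
  f4: (p5, p6, p9) → 121.9895
  f5: (p5, p7, p3) → 43.4912
  f6: (p5, p9, p3) → 81.4041
  f7: (p5, p1, p7) → 30.9039
  f8: (p5, p1, p6) → 50.6252
  f9: (p8, p13, p0) → 88.3557
  f10: (p8, p13, p7) → 49.4295
  f11: (p8, p1, p0) → 20.3357
  f12: (p8, p1, p7) → 13.5720
  f13: (p14, p13, p0) → 88.3181
  f14: (p14, p13, p9) → 63.5980
  f15: (p14, p6, p0) → 86.1059
  f16: (p2, p6, p9) → 26.6610
  f17: (p2, p14, p6) → 36.0704
  f18: (p11, p14, p9) → 12.2704
  f19: (p11, p2, p9) → 18.3476
  f20: (p11, p2, p14) → 12.4623
Σ area = 935.991

Euler: V−E+F = 12−30+20 = 2.

facets=20 area=935.991


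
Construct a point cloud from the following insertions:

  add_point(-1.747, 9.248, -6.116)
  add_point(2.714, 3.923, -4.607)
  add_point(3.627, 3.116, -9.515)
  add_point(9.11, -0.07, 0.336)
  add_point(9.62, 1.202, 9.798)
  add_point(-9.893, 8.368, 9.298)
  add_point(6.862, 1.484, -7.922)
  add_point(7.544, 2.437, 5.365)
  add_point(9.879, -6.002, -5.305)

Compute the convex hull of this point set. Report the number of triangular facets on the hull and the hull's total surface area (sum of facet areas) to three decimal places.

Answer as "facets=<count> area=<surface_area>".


facets=10 area=739.651

Hull vertices (7/9): indices [0, 2, 3, 4, 5, 6, 8].

Area of each hull facet:
  f1: (p4, p8, p5) → 172.2464
  f2: (p0, p4, p5) → 166.3897
  f3: (p6, p0, p4) → 105.1725
  f4: (p2, p8, p5) → 137.9696
  f5: (p2, p0, p5) → 62.3283
  f6: (p2, p6, p8) → 10.5383
  f7: (p2, p6, p0) → 13.5968
  f8: (p3, p4, p8) → 25.0776
  f9: (p3, p6, p8) → 31.0038
  f10: (p3, p6, p4) → 15.3280
Σ area = 739.651

Check V−E+F: 7 − 15 + 10 = 2.


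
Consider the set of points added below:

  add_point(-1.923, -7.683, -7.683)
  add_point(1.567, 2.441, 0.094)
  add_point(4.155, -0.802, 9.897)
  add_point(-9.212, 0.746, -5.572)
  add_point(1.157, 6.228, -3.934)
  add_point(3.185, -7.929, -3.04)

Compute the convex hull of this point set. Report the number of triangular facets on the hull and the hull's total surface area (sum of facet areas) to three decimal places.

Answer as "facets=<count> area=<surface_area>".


5 of the 6 inputs are extreme points: [0, 2, 3, 4, 5].

Facet areas (half cross-product norm):
  f1: (p0, p2, p3) → 109.5630
  f2: (p4, p2, p3) → 93.2610
  f3: (p4, p0, p3) → 65.8968
  f4: (p5, p0, p2) → 40.1571
  f5: (p5, p4, p2) → 96.6386
  f6: (p5, p4, p0) → 48.6637
Σ area = 454.180

Euler: V−E+F = 5−9+6 = 2.

facets=6 area=454.180


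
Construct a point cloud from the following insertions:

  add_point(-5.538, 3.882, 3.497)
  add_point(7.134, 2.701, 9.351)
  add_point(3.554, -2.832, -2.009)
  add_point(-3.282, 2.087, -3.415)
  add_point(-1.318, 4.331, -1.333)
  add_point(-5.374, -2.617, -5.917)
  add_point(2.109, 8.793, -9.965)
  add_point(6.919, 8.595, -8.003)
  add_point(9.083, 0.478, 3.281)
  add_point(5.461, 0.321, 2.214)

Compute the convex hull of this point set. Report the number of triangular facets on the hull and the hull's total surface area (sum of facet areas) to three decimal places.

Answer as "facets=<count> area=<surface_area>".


Points on the hull: [0, 1, 2, 5, 6, 7, 8] (7 of 10).

Area of each hull facet:
  f1: (p5, p6, p0) → 79.5322
  f2: (p1, p2, p8) → 24.2145
  f3: (p1, p5, p0) → 76.8580
  f4: (p1, p5, p2) → 51.8176
  f5: (p7, p1, p8) → 41.4843
  f6: (p7, p2, p8) → 54.1981
  f7: (p7, p6, p0) → 41.9564
  f8: (p7, p1, p0) → 115.6991
  f9: (p7, p5, p6) → 34.6741
  f10: (p7, p5, p2) → 64.9640
Σ area = 585.398

Euler: V−E+F = 7−15+10 = 2.

facets=10 area=585.398


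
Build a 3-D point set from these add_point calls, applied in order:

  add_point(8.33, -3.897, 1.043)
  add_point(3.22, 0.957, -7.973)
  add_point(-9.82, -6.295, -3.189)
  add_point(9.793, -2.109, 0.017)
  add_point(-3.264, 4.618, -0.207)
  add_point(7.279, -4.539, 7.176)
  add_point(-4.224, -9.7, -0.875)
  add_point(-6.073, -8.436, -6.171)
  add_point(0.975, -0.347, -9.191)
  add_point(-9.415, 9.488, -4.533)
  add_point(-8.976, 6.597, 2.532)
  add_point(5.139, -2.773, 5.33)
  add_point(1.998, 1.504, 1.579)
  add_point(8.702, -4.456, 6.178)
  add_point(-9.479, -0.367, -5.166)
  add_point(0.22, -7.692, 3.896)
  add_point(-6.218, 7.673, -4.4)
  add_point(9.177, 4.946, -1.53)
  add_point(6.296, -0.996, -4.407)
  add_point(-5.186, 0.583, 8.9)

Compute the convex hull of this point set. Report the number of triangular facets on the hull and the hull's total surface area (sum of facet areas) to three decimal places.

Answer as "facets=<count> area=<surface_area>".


Hull vertices (16/20): indices [0, 1, 2, 3, 5, 6, 7, 8, 9, 10, 13, 14, 15, 17, 18, 19].

Area of each hull facet:
  f1: (p10, p9, p2) → 53.9905
  f2: (p10, p19, p2) → 64.7068
  f3: (p14, p9, p2) → 11.7144
  f4: (p14, p8, p9) → 55.3069
  f5: (p17, p10, p9) → 70.9497
  f6: (p17, p10, p19) → 85.1053
  f7: (p5, p15, p19) → 46.4702
  f8: (p5, p17, p19) → 88.2654
  f9: (p7, p14, p2) → 16.1806
  f10: (p7, p14, p8) → 45.2586
  f11: (p18, p17, p3) → 19.0536
  f12: (p18, p7, p3) → 35.9045
  f13: (p18, p7, p8) → 39.0374
  f14: (p1, p8, p9) → 21.4383
  f15: (p1, p17, p9) → 74.7161
  f16: (p1, p18, p8) → 5.8743
  f17: (p1, p18, p17) → 17.9729
  f18: (p0, p7, p3) → 18.1325
  f19: (p13, p17, p3) → 20.6185
  f20: (p13, p5, p17) → 9.5463
  f21: (p13, p0, p3) → 5.8867
  f22: (p13, p5, p15) → 6.4048
  f23: (p6, p0, p7) → 37.9745
  f24: (p6, p7, p2) → 14.7638
  f25: (p6, p13, p15) → 16.1600
  f26: (p6, p13, p0) → 35.7121
  f27: (p6, p19, p2) → 48.5893
  f28: (p6, p15, p19) → 36.8838
Σ area = 1002.618

Check V−E+F: 16 − 42 + 28 = 2.

facets=28 area=1002.618
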